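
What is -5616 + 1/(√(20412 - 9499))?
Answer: -5616 + √10913/10913 ≈ -5616.0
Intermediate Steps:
-5616 + 1/(√(20412 - 9499)) = -5616 + 1/(√10913) = -5616 + √10913/10913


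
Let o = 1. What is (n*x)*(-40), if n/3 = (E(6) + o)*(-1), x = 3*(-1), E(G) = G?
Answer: -2520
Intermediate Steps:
x = -3
n = -21 (n = 3*((6 + 1)*(-1)) = 3*(7*(-1)) = 3*(-7) = -21)
(n*x)*(-40) = -21*(-3)*(-40) = 63*(-40) = -2520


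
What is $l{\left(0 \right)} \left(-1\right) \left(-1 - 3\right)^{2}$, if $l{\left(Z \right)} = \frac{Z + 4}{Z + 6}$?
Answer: $- \frac{32}{3} \approx -10.667$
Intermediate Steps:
$l{\left(Z \right)} = \frac{4 + Z}{6 + Z}$
$l{\left(0 \right)} \left(-1\right) \left(-1 - 3\right)^{2} = \frac{4 + 0}{6 + 0} \left(-1\right) \left(-1 - 3\right)^{2} = \frac{1}{6} \cdot 4 \left(-1\right) \left(-4\right)^{2} = \frac{1}{6} \cdot 4 \left(-1\right) 16 = \frac{2}{3} \left(-1\right) 16 = \left(- \frac{2}{3}\right) 16 = - \frac{32}{3}$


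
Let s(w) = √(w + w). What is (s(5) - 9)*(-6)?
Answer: 54 - 6*√10 ≈ 35.026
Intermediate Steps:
s(w) = √2*√w (s(w) = √(2*w) = √2*√w)
(s(5) - 9)*(-6) = (√2*√5 - 9)*(-6) = (√10 - 9)*(-6) = (-9 + √10)*(-6) = 54 - 6*√10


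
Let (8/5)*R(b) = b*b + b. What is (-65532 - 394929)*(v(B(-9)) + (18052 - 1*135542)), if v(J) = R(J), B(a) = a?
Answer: 54078842145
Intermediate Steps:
R(b) = 5*b/8 + 5*b²/8 (R(b) = 5*(b*b + b)/8 = 5*(b² + b)/8 = 5*(b + b²)/8 = 5*b/8 + 5*b²/8)
v(J) = 5*J*(1 + J)/8
(-65532 - 394929)*(v(B(-9)) + (18052 - 1*135542)) = (-65532 - 394929)*((5/8)*(-9)*(1 - 9) + (18052 - 1*135542)) = -460461*((5/8)*(-9)*(-8) + (18052 - 135542)) = -460461*(45 - 117490) = -460461*(-117445) = 54078842145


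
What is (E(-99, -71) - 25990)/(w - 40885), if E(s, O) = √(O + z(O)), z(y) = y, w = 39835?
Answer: 2599/105 - I*√142/1050 ≈ 24.752 - 0.011349*I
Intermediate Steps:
E(s, O) = √2*√O (E(s, O) = √(O + O) = √(2*O) = √2*√O)
(E(-99, -71) - 25990)/(w - 40885) = (√2*√(-71) - 25990)/(39835 - 40885) = (√2*(I*√71) - 25990)/(-1050) = (I*√142 - 25990)*(-1/1050) = (-25990 + I*√142)*(-1/1050) = 2599/105 - I*√142/1050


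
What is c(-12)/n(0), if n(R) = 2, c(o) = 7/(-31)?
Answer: -7/62 ≈ -0.11290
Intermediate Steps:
c(o) = -7/31 (c(o) = 7*(-1/31) = -7/31)
c(-12)/n(0) = -7/31/2 = -7/31*½ = -7/62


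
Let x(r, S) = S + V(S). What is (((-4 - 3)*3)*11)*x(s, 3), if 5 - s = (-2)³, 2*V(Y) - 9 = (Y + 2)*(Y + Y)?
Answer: -10395/2 ≈ -5197.5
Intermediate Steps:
V(Y) = 9/2 + Y*(2 + Y) (V(Y) = 9/2 + ((Y + 2)*(Y + Y))/2 = 9/2 + ((2 + Y)*(2*Y))/2 = 9/2 + (2*Y*(2 + Y))/2 = 9/2 + Y*(2 + Y))
s = 13 (s = 5 - 1*(-2)³ = 5 - 1*(-8) = 5 + 8 = 13)
x(r, S) = 9/2 + S² + 3*S (x(r, S) = S + (9/2 + S² + 2*S) = 9/2 + S² + 3*S)
(((-4 - 3)*3)*11)*x(s, 3) = (((-4 - 3)*3)*11)*(9/2 + 3² + 3*3) = (-7*3*11)*(9/2 + 9 + 9) = -21*11*(45/2) = -231*45/2 = -10395/2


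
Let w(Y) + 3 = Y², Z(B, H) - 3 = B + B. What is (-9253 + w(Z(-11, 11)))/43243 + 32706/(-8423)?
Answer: -1489228143/364235789 ≈ -4.0886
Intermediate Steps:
Z(B, H) = 3 + 2*B (Z(B, H) = 3 + (B + B) = 3 + 2*B)
w(Y) = -3 + Y²
(-9253 + w(Z(-11, 11)))/43243 + 32706/(-8423) = (-9253 + (-3 + (3 + 2*(-11))²))/43243 + 32706/(-8423) = (-9253 + (-3 + (3 - 22)²))*(1/43243) + 32706*(-1/8423) = (-9253 + (-3 + (-19)²))*(1/43243) - 32706/8423 = (-9253 + (-3 + 361))*(1/43243) - 32706/8423 = (-9253 + 358)*(1/43243) - 32706/8423 = -8895*1/43243 - 32706/8423 = -8895/43243 - 32706/8423 = -1489228143/364235789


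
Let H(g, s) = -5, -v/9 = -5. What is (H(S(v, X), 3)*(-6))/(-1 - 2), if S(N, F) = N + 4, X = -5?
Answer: -10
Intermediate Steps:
v = 45 (v = -9*(-5) = 45)
S(N, F) = 4 + N
(H(S(v, X), 3)*(-6))/(-1 - 2) = (-5*(-6))/(-1 - 2) = 30/(-3) = 30*(-⅓) = -10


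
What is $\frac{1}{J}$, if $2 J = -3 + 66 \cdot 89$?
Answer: $\frac{2}{5871} \approx 0.00034066$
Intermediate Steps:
$J = \frac{5871}{2}$ ($J = \frac{-3 + 66 \cdot 89}{2} = \frac{-3 + 5874}{2} = \frac{1}{2} \cdot 5871 = \frac{5871}{2} \approx 2935.5$)
$\frac{1}{J} = \frac{1}{\frac{5871}{2}} = \frac{2}{5871}$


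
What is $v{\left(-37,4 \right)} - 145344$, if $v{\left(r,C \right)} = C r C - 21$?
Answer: $-145957$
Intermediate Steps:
$v{\left(r,C \right)} = -21 + r C^{2}$ ($v{\left(r,C \right)} = r C^{2} - 21 = -21 + r C^{2}$)
$v{\left(-37,4 \right)} - 145344 = \left(-21 - 37 \cdot 4^{2}\right) - 145344 = \left(-21 - 592\right) - 145344 = -613 - 145344 = -145957$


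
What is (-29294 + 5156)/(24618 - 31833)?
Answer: 8046/2405 ≈ 3.3455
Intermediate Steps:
(-29294 + 5156)/(24618 - 31833) = -24138/(-7215) = -24138*(-1/7215) = 8046/2405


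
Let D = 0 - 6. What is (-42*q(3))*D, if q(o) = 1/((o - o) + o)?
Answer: 84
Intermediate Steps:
D = -6
q(o) = 1/o (q(o) = 1/(0 + o) = 1/o)
(-42*q(3))*D = -42/3*(-6) = -42*⅓*(-6) = -14*(-6) = 84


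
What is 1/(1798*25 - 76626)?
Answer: -1/31676 ≈ -3.1570e-5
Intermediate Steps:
1/(1798*25 - 76626) = 1/(44950 - 76626) = 1/(-31676) = -1/31676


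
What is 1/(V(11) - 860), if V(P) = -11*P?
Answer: -1/981 ≈ -0.0010194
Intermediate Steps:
1/(V(11) - 860) = 1/(-11*11 - 860) = 1/(-121 - 860) = 1/(-981) = -1/981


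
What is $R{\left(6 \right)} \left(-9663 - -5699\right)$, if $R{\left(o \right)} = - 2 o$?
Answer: $47568$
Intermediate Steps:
$R{\left(6 \right)} \left(-9663 - -5699\right) = \left(-2\right) 6 \left(-9663 - -5699\right) = - 12 \left(-9663 + 5699\right) = \left(-12\right) \left(-3964\right) = 47568$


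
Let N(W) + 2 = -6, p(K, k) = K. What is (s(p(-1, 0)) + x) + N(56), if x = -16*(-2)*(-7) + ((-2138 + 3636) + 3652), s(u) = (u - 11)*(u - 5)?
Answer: 4990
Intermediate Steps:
N(W) = -8 (N(W) = -2 - 6 = -8)
s(u) = (-11 + u)*(-5 + u)
x = 4926 (x = 32*(-7) + (1498 + 3652) = -224 + 5150 = 4926)
(s(p(-1, 0)) + x) + N(56) = ((55 + (-1)**2 - 16*(-1)) + 4926) - 8 = ((55 + 1 + 16) + 4926) - 8 = (72 + 4926) - 8 = 4998 - 8 = 4990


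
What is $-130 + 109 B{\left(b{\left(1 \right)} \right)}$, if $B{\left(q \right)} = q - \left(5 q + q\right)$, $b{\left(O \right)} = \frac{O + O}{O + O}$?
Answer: $-675$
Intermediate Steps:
$b{\left(O \right)} = 1$ ($b{\left(O \right)} = \frac{2 O}{2 O} = 2 O \frac{1}{2 O} = 1$)
$B{\left(q \right)} = - 5 q$ ($B{\left(q \right)} = q - 6 q = - 5 q$)
$-130 + 109 B{\left(b{\left(1 \right)} \right)} = -130 + 109 \left(\left(-5\right) 1\right) = -130 + 109 \left(-5\right) = -130 - 545 = -675$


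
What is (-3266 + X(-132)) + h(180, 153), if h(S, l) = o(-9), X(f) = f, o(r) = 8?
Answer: -3390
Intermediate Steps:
h(S, l) = 8
(-3266 + X(-132)) + h(180, 153) = (-3266 - 132) + 8 = -3398 + 8 = -3390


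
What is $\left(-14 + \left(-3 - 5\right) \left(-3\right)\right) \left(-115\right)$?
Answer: $-1150$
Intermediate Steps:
$\left(-14 + \left(-3 - 5\right) \left(-3\right)\right) \left(-115\right) = \left(-14 - -24\right) \left(-115\right) = \left(-14 + 24\right) \left(-115\right) = 10 \left(-115\right) = -1150$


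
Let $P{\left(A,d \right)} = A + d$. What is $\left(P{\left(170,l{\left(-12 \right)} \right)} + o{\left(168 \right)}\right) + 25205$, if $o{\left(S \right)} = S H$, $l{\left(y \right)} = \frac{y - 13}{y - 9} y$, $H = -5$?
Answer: $\frac{171645}{7} \approx 24521.0$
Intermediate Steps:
$l{\left(y \right)} = \frac{y \left(-13 + y\right)}{-9 + y}$ ($l{\left(y \right)} = \frac{-13 + y}{-9 + y} y = \frac{y \left(-13 + y\right)}{-9 + y}$)
$o{\left(S \right)} = - 5 S$ ($o{\left(S \right)} = S \left(-5\right) = - 5 S$)
$\left(P{\left(170,l{\left(-12 \right)} \right)} + o{\left(168 \right)}\right) + 25205 = \left(\left(170 - \frac{12 \left(-13 - 12\right)}{-9 - 12}\right) - 840\right) + 25205 = \left(\left(170 - 12 \frac{1}{-21} \left(-25\right)\right) - 840\right) + 25205 = \left(\left(170 - \left(- \frac{4}{7}\right) \left(-25\right)\right) - 840\right) + 25205 = \left(\left(170 - \frac{100}{7}\right) - 840\right) + 25205 = \left(\frac{1090}{7} - 840\right) + 25205 = - \frac{4790}{7} + 25205 = \frac{171645}{7}$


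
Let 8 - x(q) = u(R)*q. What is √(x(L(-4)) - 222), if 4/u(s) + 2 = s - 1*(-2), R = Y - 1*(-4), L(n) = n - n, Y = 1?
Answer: I*√214 ≈ 14.629*I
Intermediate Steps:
L(n) = 0
R = 5 (R = 1 - 1*(-4) = 1 + 4 = 5)
u(s) = 4/s (u(s) = 4/(-2 + (s - 1*(-2))) = 4/(-2 + (s + 2)) = 4/(-2 + (2 + s)) = 4/s)
x(q) = 8 - 4*q/5 (x(q) = 8 - 4/5*q = 8 - 4*(⅕)*q = 8 - 4*q/5)
√(x(L(-4)) - 222) = √((8 - ⅘*0) - 222) = √((8 + 0) - 222) = √(8 - 222) = √(-214) = I*√214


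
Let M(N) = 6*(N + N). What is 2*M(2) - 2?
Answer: 46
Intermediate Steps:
M(N) = 12*N (M(N) = 6*(2*N) = 12*N)
2*M(2) - 2 = 2*(12*2) - 2 = 2*24 - 2 = 48 - 2 = 46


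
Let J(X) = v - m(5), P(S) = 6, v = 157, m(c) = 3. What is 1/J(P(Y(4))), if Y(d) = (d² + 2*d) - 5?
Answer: 1/154 ≈ 0.0064935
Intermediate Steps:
Y(d) = -5 + d² + 2*d
J(X) = 154 (J(X) = 157 - 1*3 = 157 - 3 = 154)
1/J(P(Y(4))) = 1/154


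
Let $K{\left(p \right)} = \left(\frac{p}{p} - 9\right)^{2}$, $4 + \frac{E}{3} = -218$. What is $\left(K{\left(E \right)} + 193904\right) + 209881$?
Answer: $403849$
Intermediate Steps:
$E = -666$ ($E = -12 + 3 \left(-218\right) = -12 - 654 = -666$)
$K{\left(p \right)} = 64$ ($K{\left(p \right)} = \left(1 - 9\right)^{2} = \left(-8\right)^{2} = 64$)
$\left(K{\left(E \right)} + 193904\right) + 209881 = \left(64 + 193904\right) + 209881 = 193968 + 209881 = 403849$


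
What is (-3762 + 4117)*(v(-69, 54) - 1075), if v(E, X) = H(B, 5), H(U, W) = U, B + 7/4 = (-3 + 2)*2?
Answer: -1531825/4 ≈ -3.8296e+5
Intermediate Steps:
B = -15/4 (B = -7/4 + (-3 + 2)*2 = -7/4 - 1*2 = -7/4 - 2 = -15/4 ≈ -3.7500)
v(E, X) = -15/4
(-3762 + 4117)*(v(-69, 54) - 1075) = (-3762 + 4117)*(-15/4 - 1075) = 355*(-4315/4) = -1531825/4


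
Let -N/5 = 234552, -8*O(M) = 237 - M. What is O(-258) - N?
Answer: 9381585/8 ≈ 1.1727e+6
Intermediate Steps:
O(M) = -237/8 + M/8 (O(M) = -(237 - M)/8 = -237/8 + M/8)
N = -1172760 (N = -5*234552 = -1172760)
O(-258) - N = (-237/8 + (1/8)*(-258)) - 1*(-1172760) = (-237/8 - 129/4) + 1172760 = -495/8 + 1172760 = 9381585/8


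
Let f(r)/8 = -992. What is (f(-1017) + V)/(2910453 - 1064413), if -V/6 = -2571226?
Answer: 770971/92302 ≈ 8.3527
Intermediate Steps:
f(r) = -7936 (f(r) = 8*(-992) = -7936)
V = 15427356 (V = -6*(-2571226) = 15427356)
(f(-1017) + V)/(2910453 - 1064413) = (-7936 + 15427356)/(2910453 - 1064413) = 15419420/1846040 = 15419420*(1/1846040) = 770971/92302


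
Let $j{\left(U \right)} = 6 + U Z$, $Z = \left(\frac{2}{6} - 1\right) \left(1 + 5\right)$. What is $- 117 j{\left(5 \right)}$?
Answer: $1638$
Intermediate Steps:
$Z = -4$ ($Z = \left(2 \cdot \frac{1}{6} - 1\right) 6 = \left(\frac{1}{3} - 1\right) 6 = \left(- \frac{2}{3}\right) 6 = -4$)
$j{\left(U \right)} = 6 - 4 U$ ($j{\left(U \right)} = 6 + U \left(-4\right) = 6 - 4 U$)
$- 117 j{\left(5 \right)} = - 117 \left(6 - 20\right) = \left(-117\right) \left(-14\right) = 1638$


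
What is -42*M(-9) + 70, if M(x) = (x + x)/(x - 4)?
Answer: 154/13 ≈ 11.846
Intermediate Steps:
M(x) = 2*x/(-4 + x) (M(x) = (2*x)/(-4 + x) = 2*x/(-4 + x))
-42*M(-9) + 70 = -84*(-9)/(-4 - 9) + 70 = -84*(-9)/(-13) + 70 = -84*(-9)*(-1)/13 + 70 = -42*18/13 + 70 = -756/13 + 70 = 154/13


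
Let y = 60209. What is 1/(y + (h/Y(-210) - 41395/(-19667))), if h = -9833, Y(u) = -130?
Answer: 2556710/154135719351 ≈ 1.6587e-5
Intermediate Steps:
1/(y + (h/Y(-210) - 41395/(-19667))) = 1/(60209 + (-9833/(-130) - 41395/(-19667))) = 1/(60209 + (-9833*(-1/130) - 41395*(-1/19667))) = 1/(60209 + (9833/130 + 41395/19667)) = 1/(60209 + 198766961/2556710) = 1/(154135719351/2556710) = 2556710/154135719351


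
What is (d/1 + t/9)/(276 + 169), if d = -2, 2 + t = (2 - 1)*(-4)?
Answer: -8/1335 ≈ -0.0059925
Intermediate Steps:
t = -6 (t = -2 + (2 - 1)*(-4) = -2 + 1*(-4) = -2 - 4 = -6)
(d/1 + t/9)/(276 + 169) = (-2/1 - 6/9)/(276 + 169) = (-2*1 - 6*1/9)/445 = (-2 - 2/3)*(1/445) = -8/3*1/445 = -8/1335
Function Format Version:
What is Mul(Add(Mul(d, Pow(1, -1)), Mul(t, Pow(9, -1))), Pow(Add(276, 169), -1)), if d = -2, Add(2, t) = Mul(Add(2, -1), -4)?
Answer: Rational(-8, 1335) ≈ -0.0059925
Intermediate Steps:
t = -6 (t = Add(-2, Mul(Add(2, -1), -4)) = Add(-2, Mul(1, -4)) = Add(-2, -4) = -6)
Mul(Add(Mul(d, Pow(1, -1)), Mul(t, Pow(9, -1))), Pow(Add(276, 169), -1)) = Mul(Add(Mul(-2, Pow(1, -1)), Mul(-6, Pow(9, -1))), Pow(Add(276, 169), -1)) = Mul(Add(Mul(-2, 1), Mul(-6, Rational(1, 9))), Pow(445, -1)) = Mul(Add(-2, Rational(-2, 3)), Rational(1, 445)) = Mul(Rational(-8, 3), Rational(1, 445)) = Rational(-8, 1335)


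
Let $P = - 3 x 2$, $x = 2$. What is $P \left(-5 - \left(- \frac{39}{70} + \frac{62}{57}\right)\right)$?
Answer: $\frac{44134}{665} \approx 66.367$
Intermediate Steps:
$P = -12$ ($P = \left(-3\right) 2 \cdot 2 = \left(-6\right) 2 = -12$)
$P \left(-5 - \left(- \frac{39}{70} + \frac{62}{57}\right)\right) = - 12 \left(-5 - \left(- \frac{39}{70} + \frac{62}{57}\right)\right) = - 12 \left(-5 - \frac{2117}{3990}\right) = \left(-12\right) \left(- \frac{22067}{3990}\right) = \frac{44134}{665}$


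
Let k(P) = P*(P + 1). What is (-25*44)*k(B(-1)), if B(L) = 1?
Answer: -2200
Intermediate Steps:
k(P) = P*(1 + P)
(-25*44)*k(B(-1)) = (-25*44)*(1*(1 + 1)) = -1100*2 = -2200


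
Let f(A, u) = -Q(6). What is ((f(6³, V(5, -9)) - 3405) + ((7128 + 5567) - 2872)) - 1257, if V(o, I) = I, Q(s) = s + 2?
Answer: 5153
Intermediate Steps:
Q(s) = 2 + s
f(A, u) = -8 (f(A, u) = -(2 + 6) = -1*8 = -8)
((f(6³, V(5, -9)) - 3405) + ((7128 + 5567) - 2872)) - 1257 = ((-8 - 3405) + ((7128 + 5567) - 2872)) - 1257 = (-3413 + (12695 - 2872)) - 1257 = (-3413 + 9823) - 1257 = 6410 - 1257 = 5153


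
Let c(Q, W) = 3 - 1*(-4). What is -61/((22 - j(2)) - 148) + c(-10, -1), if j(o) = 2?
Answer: 957/128 ≈ 7.4766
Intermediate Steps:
c(Q, W) = 7 (c(Q, W) = 3 + 4 = 7)
-61/((22 - j(2)) - 148) + c(-10, -1) = -61/((22 - 1*2) - 148) + 7 = -61/((22 - 2) - 148) + 7 = -61/(20 - 148) + 7 = -61/(-128) + 7 = -1/128*(-61) + 7 = 61/128 + 7 = 957/128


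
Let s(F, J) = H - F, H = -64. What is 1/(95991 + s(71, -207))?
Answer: 1/95856 ≈ 1.0432e-5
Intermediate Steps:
s(F, J) = -64 - F
1/(95991 + s(71, -207)) = 1/(95991 + (-64 - 1*71)) = 1/(95991 + (-64 - 71)) = 1/(95991 - 135) = 1/95856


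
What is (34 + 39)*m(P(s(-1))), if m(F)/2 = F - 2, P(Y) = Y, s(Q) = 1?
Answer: -146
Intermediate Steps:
m(F) = -4 + 2*F (m(F) = 2*(F - 2) = 2*(-2 + F) = -4 + 2*F)
(34 + 39)*m(P(s(-1))) = (34 + 39)*(-4 + 2*1) = 73*(-4 + 2) = 73*(-2) = -146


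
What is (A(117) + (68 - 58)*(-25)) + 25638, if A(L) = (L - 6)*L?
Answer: 38375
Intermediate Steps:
A(L) = L*(-6 + L) (A(L) = (-6 + L)*L = L*(-6 + L))
(A(117) + (68 - 58)*(-25)) + 25638 = (117*(-6 + 117) + (68 - 58)*(-25)) + 25638 = (117*111 + 10*(-25)) + 25638 = (12987 - 250) + 25638 = 12737 + 25638 = 38375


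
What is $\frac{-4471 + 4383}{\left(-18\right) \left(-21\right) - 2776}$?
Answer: $\frac{4}{109} \approx 0.036697$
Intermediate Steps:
$\frac{-4471 + 4383}{\left(-18\right) \left(-21\right) - 2776} = - \frac{88}{378 - 2776} = - \frac{88}{-2398} = \left(-88\right) \left(- \frac{1}{2398}\right) = \frac{4}{109}$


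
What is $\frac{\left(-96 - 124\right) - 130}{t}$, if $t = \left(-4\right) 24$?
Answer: $\frac{175}{48} \approx 3.6458$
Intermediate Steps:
$t = -96$
$\frac{\left(-96 - 124\right) - 130}{t} = \frac{\left(-96 - 124\right) - 130}{-96} = \left(-220 - 130\right) \left(- \frac{1}{96}\right) = \left(-350\right) \left(- \frac{1}{96}\right) = \frac{175}{48}$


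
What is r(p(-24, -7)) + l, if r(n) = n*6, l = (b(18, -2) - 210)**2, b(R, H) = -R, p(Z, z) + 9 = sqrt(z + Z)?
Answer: 51930 + 6*I*sqrt(31) ≈ 51930.0 + 33.407*I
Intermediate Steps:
p(Z, z) = -9 + sqrt(Z + z) (p(Z, z) = -9 + sqrt(z + Z) = -9 + sqrt(Z + z))
l = 51984 (l = (-1*18 - 210)**2 = (-18 - 210)**2 = (-228)**2 = 51984)
r(n) = 6*n
r(p(-24, -7)) + l = 6*(-9 + sqrt(-24 - 7)) + 51984 = 6*(-9 + sqrt(-31)) + 51984 = 6*(-9 + I*sqrt(31)) + 51984 = (-54 + 6*I*sqrt(31)) + 51984 = 51930 + 6*I*sqrt(31)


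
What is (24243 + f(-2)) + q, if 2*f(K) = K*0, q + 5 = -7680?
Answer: 16558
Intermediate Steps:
q = -7685 (q = -5 - 7680 = -7685)
f(K) = 0 (f(K) = (K*0)/2 = (½)*0 = 0)
(24243 + f(-2)) + q = (24243 + 0) - 7685 = 24243 - 7685 = 16558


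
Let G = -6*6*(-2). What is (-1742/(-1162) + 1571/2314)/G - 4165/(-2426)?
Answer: 205136395145/117417487824 ≈ 1.7471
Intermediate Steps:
G = 72 (G = -36*(-2) = 72)
(-1742/(-1162) + 1571/2314)/G - 4165/(-2426) = (-1742/(-1162) + 1571/2314)/72 - 4165/(-2426) = (-1742*(-1/1162) + 1571*(1/2314))*(1/72) - 4165*(-1/2426) = (871/581 + 1571/2314)*(1/72) + 4165/2426 = (2928245/1344434)*(1/72) + 4165/2426 = 2928245/96799248 + 4165/2426 = 205136395145/117417487824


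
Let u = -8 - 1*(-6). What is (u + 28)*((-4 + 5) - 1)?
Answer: 0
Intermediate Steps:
u = -2 (u = -8 + 6 = -2)
(u + 28)*((-4 + 5) - 1) = (-2 + 28)*((-4 + 5) - 1) = 26*(1 - 1) = 26*0 = 0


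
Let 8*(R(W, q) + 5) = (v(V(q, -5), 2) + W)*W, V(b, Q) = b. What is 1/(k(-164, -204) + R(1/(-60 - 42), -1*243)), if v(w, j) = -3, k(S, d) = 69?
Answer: 83232/5327155 ≈ 0.015624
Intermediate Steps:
R(W, q) = -5 + W*(-3 + W)/8 (R(W, q) = -5 + ((-3 + W)*W)/8 = -5 + (W*(-3 + W))/8 = -5 + W*(-3 + W)/8)
1/(k(-164, -204) + R(1/(-60 - 42), -1*243)) = 1/(69 + (-5 - 3/(8*(-60 - 42)) + (1/(-60 - 42))²/8)) = 1/(69 + (-5 - 3/8/(-102) + (1/(-102))²/8)) = 1/(69 + (-5 - 3/8*(-1/102) + (-1/102)²/8)) = 1/(69 + (-5 + 1/272 + (⅛)*(1/10404))) = 1/(69 + (-5 + 1/272 + 1/83232)) = 1/(69 - 415853/83232) = 1/(5327155/83232) = 83232/5327155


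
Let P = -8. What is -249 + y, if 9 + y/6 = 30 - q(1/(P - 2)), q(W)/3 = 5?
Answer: -213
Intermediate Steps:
q(W) = 15 (q(W) = 3*5 = 15)
y = 36 (y = -54 + 6*(30 - 1*15) = -54 + 6*(30 - 15) = -54 + 6*15 = -54 + 90 = 36)
-249 + y = -249 + 36 = -213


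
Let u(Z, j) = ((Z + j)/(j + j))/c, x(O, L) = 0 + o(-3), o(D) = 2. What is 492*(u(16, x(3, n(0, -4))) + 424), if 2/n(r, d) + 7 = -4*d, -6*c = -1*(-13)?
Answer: 2698620/13 ≈ 2.0759e+5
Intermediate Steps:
c = -13/6 (c = -(-1)*(-13)/6 = -⅙*13 = -13/6 ≈ -2.1667)
n(r, d) = 2/(-7 - 4*d)
x(O, L) = 2 (x(O, L) = 0 + 2 = 2)
u(Z, j) = -3*(Z + j)/(13*j) (u(Z, j) = ((Z + j)/(j + j))/(-13/6) = ((Z + j)/((2*j)))*(-6/13) = ((Z + j)*(1/(2*j)))*(-6/13) = ((Z + j)/(2*j))*(-6/13) = -3*(Z + j)/(13*j))
492*(u(16, x(3, n(0, -4))) + 424) = 492*((3/13)*(-1*16 - 1*2)/2 + 424) = 492*((3/13)*(½)*(-16 - 2) + 424) = 492*((3/13)*(½)*(-18) + 424) = 492*(-27/13 + 424) = 492*(5485/13) = 2698620/13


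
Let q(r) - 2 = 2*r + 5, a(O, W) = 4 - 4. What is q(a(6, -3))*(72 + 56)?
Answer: 896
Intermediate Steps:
a(O, W) = 0
q(r) = 7 + 2*r (q(r) = 2 + (2*r + 5) = 2 + (5 + 2*r) = 7 + 2*r)
q(a(6, -3))*(72 + 56) = (7 + 2*0)*(72 + 56) = (7 + 0)*128 = 7*128 = 896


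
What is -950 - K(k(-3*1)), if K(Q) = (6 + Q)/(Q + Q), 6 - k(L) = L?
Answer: -5705/6 ≈ -950.83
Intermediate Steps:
k(L) = 6 - L
K(Q) = (6 + Q)/(2*Q) (K(Q) = (6 + Q)/((2*Q)) = (6 + Q)*(1/(2*Q)) = (6 + Q)/(2*Q))
-950 - K(k(-3*1)) = -950 - (6 + (6 - (-3)))/(2*(6 - (-3))) = -950 - (6 + (6 - 1*(-3)))/(2*(6 - 1*(-3))) = -950 - (6 + (6 + 3))/(2*(6 + 3)) = -950 - (6 + 9)/(2*9) = -950 - 15/(2*9) = -950 - 1*5/6 = -950 - 5/6 = -5705/6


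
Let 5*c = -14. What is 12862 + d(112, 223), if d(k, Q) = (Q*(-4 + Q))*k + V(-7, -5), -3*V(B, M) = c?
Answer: 82239104/15 ≈ 5.4826e+6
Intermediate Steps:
c = -14/5 (c = (⅕)*(-14) = -14/5 ≈ -2.8000)
V(B, M) = 14/15 (V(B, M) = -⅓*(-14/5) = 14/15)
d(k, Q) = 14/15 + Q*k*(-4 + Q) (d(k, Q) = (Q*(-4 + Q))*k + 14/15 = Q*k*(-4 + Q) + 14/15 = 14/15 + Q*k*(-4 + Q))
12862 + d(112, 223) = 12862 + (14/15 + 112*223² - 4*223*112) = 12862 + (14/15 + 112*49729 - 99904) = 12862 + (14/15 + 5569648 - 99904) = 12862 + 82046174/15 = 82239104/15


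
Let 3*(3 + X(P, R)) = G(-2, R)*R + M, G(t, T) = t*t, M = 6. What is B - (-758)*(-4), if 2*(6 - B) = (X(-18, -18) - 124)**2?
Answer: -28253/2 ≈ -14127.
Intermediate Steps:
G(t, T) = t**2
X(P, R) = -1 + 4*R/3 (X(P, R) = -3 + ((-2)**2*R + 6)/3 = -3 + (4*R + 6)/3 = -3 + (6 + 4*R)/3 = -3 + (2 + 4*R/3) = -1 + 4*R/3)
B = -22189/2 (B = 6 - ((-1 + (4/3)*(-18)) - 124)**2/2 = 6 - ((-1 - 24) - 124)**2/2 = 6 - (-25 - 124)**2/2 = 6 - 1/2*(-149)**2 = 6 - 1/2*22201 = 6 - 22201/2 = -22189/2 ≈ -11095.)
B - (-758)*(-4) = -22189/2 - (-758)*(-4) = -22189/2 - 1*3032 = -22189/2 - 3032 = -28253/2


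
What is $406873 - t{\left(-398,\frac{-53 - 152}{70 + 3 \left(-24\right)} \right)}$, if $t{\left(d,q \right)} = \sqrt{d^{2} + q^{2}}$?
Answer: $406873 - \frac{\sqrt{675641}}{2} \approx 4.0646 \cdot 10^{5}$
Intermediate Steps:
$406873 - t{\left(-398,\frac{-53 - 152}{70 + 3 \left(-24\right)} \right)} = 406873 - \sqrt{\left(-398\right)^{2} + \left(\frac{-53 - 152}{70 + 3 \left(-24\right)}\right)^{2}} = 406873 - \sqrt{158404 + \left(- \frac{205}{70 - 72}\right)^{2}} = 406873 - \sqrt{158404 + \left(- \frac{205}{-2}\right)^{2}} = 406873 - \sqrt{158404 + \left(\left(-205\right) \left(- \frac{1}{2}\right)\right)^{2}} = 406873 - \sqrt{158404 + \left(\frac{205}{2}\right)^{2}} = 406873 - \sqrt{158404 + \frac{42025}{4}} = 406873 - \sqrt{\frac{675641}{4}} = 406873 - \frac{\sqrt{675641}}{2}$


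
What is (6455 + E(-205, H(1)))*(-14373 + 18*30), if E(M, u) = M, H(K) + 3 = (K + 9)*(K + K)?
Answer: -86456250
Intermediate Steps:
H(K) = -3 + 2*K*(9 + K) (H(K) = -3 + (K + 9)*(K + K) = -3 + (9 + K)*(2*K) = -3 + 2*K*(9 + K))
(6455 + E(-205, H(1)))*(-14373 + 18*30) = (6455 - 205)*(-14373 + 18*30) = 6250*(-14373 + 540) = 6250*(-13833) = -86456250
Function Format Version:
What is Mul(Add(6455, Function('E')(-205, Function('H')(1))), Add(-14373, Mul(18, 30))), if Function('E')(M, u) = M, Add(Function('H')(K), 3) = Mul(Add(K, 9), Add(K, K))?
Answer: -86456250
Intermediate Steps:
Function('H')(K) = Add(-3, Mul(2, K, Add(9, K))) (Function('H')(K) = Add(-3, Mul(Add(K, 9), Add(K, K))) = Add(-3, Mul(Add(9, K), Mul(2, K))) = Add(-3, Mul(2, K, Add(9, K))))
Mul(Add(6455, Function('E')(-205, Function('H')(1))), Add(-14373, Mul(18, 30))) = Mul(Add(6455, -205), Add(-14373, Mul(18, 30))) = Mul(6250, Add(-14373, 540)) = Mul(6250, -13833) = -86456250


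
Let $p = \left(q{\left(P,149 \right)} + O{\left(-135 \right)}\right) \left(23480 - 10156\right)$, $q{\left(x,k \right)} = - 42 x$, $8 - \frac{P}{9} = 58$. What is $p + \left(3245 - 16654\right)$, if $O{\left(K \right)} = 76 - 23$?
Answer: $252516363$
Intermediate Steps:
$P = -450$ ($P = 72 - 522 = -450$)
$O{\left(K \right)} = 53$ ($O{\left(K \right)} = 76 - 23 = 53$)
$p = 252529772$ ($p = \left(\left(-42\right) \left(-450\right) + 53\right) \left(23480 - 10156\right) = \left(18900 + 53\right) 13324 = 18953 \cdot 13324 = 252529772$)
$p + \left(3245 - 16654\right) = 252529772 + \left(3245 - 16654\right) = 252529772 - 13409 = 252516363$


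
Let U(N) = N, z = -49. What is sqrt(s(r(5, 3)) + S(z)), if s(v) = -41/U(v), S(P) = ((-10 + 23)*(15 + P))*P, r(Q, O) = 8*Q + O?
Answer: sqrt(40043879)/43 ≈ 147.16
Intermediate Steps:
r(Q, O) = O + 8*Q
S(P) = P*(195 + 13*P) (S(P) = (13*(15 + P))*P = (195 + 13*P)*P = P*(195 + 13*P))
s(v) = -41/v
sqrt(s(r(5, 3)) + S(z)) = sqrt(-41/(3 + 8*5) + 13*(-49)*(15 - 49)) = sqrt(-41/(3 + 40) + 13*(-49)*(-34)) = sqrt(-41/43 + 21658) = sqrt(931253/43) = sqrt(40043879)/43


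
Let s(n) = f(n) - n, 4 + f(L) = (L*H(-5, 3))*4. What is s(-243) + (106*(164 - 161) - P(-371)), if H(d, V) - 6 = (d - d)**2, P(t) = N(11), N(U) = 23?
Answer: -5298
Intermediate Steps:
P(t) = 23
H(d, V) = 6 (H(d, V) = 6 + (d - d)**2 = 6 + 0**2 = 6 + 0 = 6)
f(L) = -4 + 24*L (f(L) = -4 + (L*6)*4 = -4 + (6*L)*4 = -4 + 24*L)
s(n) = -4 + 23*n (s(n) = (-4 + 24*n) - n = -4 + 23*n)
s(-243) + (106*(164 - 161) - P(-371)) = (-4 + 23*(-243)) + (106*(164 - 161) - 1*23) = (-4 - 5589) + (106*3 - 23) = -5593 + (318 - 23) = -5593 + 295 = -5298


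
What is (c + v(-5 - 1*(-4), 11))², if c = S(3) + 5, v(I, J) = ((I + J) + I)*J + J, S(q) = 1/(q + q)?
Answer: 477481/36 ≈ 13263.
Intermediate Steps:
S(q) = 1/(2*q)
v(I, J) = J + J*(J + 2*I) (v(I, J) = (J + 2*I)*J + J = J*(J + 2*I) + J = J + J*(J + 2*I))
c = 31/6 (c = (½)/3 + 5 = (½)*(⅓) + 5 = ⅙ + 5 = 31/6 ≈ 5.1667)
(c + v(-5 - 1*(-4), 11))² = (31/6 + 11*(1 + 11 + 2*(-5 - 1*(-4))))² = (31/6 + 11*(1 + 11 + 2*(-5 + 4)))² = (31/6 + 11*(1 + 11 + 2*(-1)))² = (31/6 + 11*(1 + 11 - 2))² = (31/6 + 11*10)² = (31/6 + 110)² = (691/6)² = 477481/36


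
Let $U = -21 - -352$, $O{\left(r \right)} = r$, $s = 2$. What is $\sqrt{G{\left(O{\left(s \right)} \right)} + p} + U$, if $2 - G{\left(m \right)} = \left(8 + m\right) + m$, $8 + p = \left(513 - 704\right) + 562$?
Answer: $331 + \sqrt{353} \approx 349.79$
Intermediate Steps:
$p = 363$ ($p = -8 + \left(\left(513 - 704\right) + 562\right) = -8 + \left(-191 + 562\right) = -8 + 371 = 363$)
$U = 331$ ($U = -21 + 352 = 331$)
$G{\left(m \right)} = -6 - 2 m$ ($G{\left(m \right)} = 2 - \left(\left(8 + m\right) + m\right) = 2 - \left(8 + 2 m\right) = -6 - 2 m$)
$\sqrt{G{\left(O{\left(s \right)} \right)} + p} + U = \sqrt{\left(-6 - 4\right) + 363} + 331 = \sqrt{-10 + 363} + 331 = \sqrt{353} + 331 = 331 + \sqrt{353}$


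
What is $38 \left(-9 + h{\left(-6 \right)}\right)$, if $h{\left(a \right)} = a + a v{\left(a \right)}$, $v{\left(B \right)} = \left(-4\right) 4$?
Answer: $3078$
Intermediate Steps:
$v{\left(B \right)} = -16$
$h{\left(a \right)} = - 15 a$ ($h{\left(a \right)} = a + a \left(-16\right) = a - 16 a = - 15 a$)
$38 \left(-9 + h{\left(-6 \right)}\right) = 38 \left(-9 - -90\right) = 38 \left(-9 + 90\right) = 38 \cdot 81 = 3078$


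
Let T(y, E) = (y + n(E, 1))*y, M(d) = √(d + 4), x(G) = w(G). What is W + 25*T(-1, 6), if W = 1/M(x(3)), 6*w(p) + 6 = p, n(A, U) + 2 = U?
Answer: 50 + √14/7 ≈ 50.535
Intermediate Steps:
n(A, U) = -2 + U
w(p) = -1 + p/6
x(G) = -1 + G/6
M(d) = √(4 + d)
T(y, E) = y*(-1 + y) (T(y, E) = (y + (-2 + 1))*y = (y - 1)*y = (-1 + y)*y = y*(-1 + y))
W = √14/7 (W = 1/(√(4 + (-1 + (⅙)*3))) = 1/(√(4 + (-1 + ½))) = 1/(√(4 - ½)) = 1/(√(7/2)) = 1/(√14/2) = √14/7 ≈ 0.53452)
W + 25*T(-1, 6) = √14/7 + 25*(-(-1 - 1)) = √14/7 + 25*(-1*(-2)) = √14/7 + 25*2 = √14/7 + 50 = 50 + √14/7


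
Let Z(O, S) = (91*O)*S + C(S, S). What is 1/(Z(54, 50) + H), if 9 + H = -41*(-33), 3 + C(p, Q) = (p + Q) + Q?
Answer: 1/247191 ≈ 4.0455e-6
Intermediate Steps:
C(p, Q) = -3 + p + 2*Q (C(p, Q) = -3 + ((p + Q) + Q) = -3 + ((Q + p) + Q) = -3 + (p + 2*Q) = -3 + p + 2*Q)
Z(O, S) = -3 + 3*S + 91*O*S (Z(O, S) = (91*O)*S + (-3 + S + 2*S) = 91*O*S + (-3 + 3*S) = -3 + 3*S + 91*O*S)
H = 1344 (H = -9 - 41*(-33) = -9 + 1353 = 1344)
1/(Z(54, 50) + H) = 1/((-3 + 3*50 + 91*54*50) + 1344) = 1/((-3 + 150 + 245700) + 1344) = 1/(245847 + 1344) = 1/247191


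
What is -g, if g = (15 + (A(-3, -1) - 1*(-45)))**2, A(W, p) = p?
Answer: -3481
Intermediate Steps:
g = 3481 (g = (15 + (-1 - 1*(-45)))**2 = (15 + (-1 + 45))**2 = (15 + 44)**2 = 59**2 = 3481)
-g = -1*3481 = -3481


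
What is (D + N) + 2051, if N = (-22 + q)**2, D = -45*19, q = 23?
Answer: 1197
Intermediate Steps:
D = -855
N = 1 (N = (-22 + 23)**2 = 1**2 = 1)
(D + N) + 2051 = (-855 + 1) + 2051 = -854 + 2051 = 1197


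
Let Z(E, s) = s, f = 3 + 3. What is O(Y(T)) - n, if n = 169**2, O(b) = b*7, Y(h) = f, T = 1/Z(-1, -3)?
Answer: -28519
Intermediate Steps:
f = 6
T = -1/3 (T = 1/(-3) = -1/3 ≈ -0.33333)
Y(h) = 6
O(b) = 7*b
n = 28561
O(Y(T)) - n = 7*6 - 1*28561 = 42 - 28561 = -28519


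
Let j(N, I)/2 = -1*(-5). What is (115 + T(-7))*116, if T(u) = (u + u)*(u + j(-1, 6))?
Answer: 8468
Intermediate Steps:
j(N, I) = 10 (j(N, I) = 2*(-1*(-5)) = 2*5 = 10)
T(u) = 2*u*(10 + u) (T(u) = (u + u)*(u + 10) = (2*u)*(10 + u) = 2*u*(10 + u))
(115 + T(-7))*116 = (115 + 2*(-7)*(10 - 7))*116 = (115 + 2*(-7)*3)*116 = (115 - 42)*116 = 73*116 = 8468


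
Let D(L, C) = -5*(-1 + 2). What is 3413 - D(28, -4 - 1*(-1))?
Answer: 3418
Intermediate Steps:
D(L, C) = -5 (D(L, C) = -5*1 = -5)
3413 - D(28, -4 - 1*(-1)) = 3413 - 1*(-5) = 3413 + 5 = 3418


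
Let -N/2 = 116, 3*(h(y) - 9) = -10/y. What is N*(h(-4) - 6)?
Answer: -2668/3 ≈ -889.33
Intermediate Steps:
h(y) = 9 - 10/(3*y) (h(y) = 9 + (-10/y)/3 = 9 - 10/(3*y))
N = -232 (N = -2*116 = -232)
N*(h(-4) - 6) = -232*((9 - 10/3/(-4)) - 6) = -232*((9 - 10/3*(-¼)) - 6) = -232*((9 + ⅚) - 6) = -232*(59/6 - 6) = -232*23/6 = -2668/3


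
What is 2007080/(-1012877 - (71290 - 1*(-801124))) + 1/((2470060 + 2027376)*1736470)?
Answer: -15674617793689828309/14723486784227257720 ≈ -1.0646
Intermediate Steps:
2007080/(-1012877 - (71290 - 1*(-801124))) + 1/((2470060 + 2027376)*1736470) = 2007080/(-1012877 - (71290 + 801124)) + (1/1736470)/4497436 = 2007080/(-1012877 - 1*872414) + (1/4497436)*(1/1736470) = 2007080/(-1012877 - 872414) + 1/7809662690920 = 2007080/(-1885291) + 1/7809662690920 = 2007080*(-1/1885291) + 1/7809662690920 = -2007080/1885291 + 1/7809662690920 = -15674617793689828309/14723486784227257720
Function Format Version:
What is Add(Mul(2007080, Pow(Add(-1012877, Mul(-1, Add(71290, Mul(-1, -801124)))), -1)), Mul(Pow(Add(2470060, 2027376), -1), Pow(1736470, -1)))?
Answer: Rational(-15674617793689828309, 14723486784227257720) ≈ -1.0646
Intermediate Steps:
Add(Mul(2007080, Pow(Add(-1012877, Mul(-1, Add(71290, Mul(-1, -801124)))), -1)), Mul(Pow(Add(2470060, 2027376), -1), Pow(1736470, -1))) = Add(Mul(2007080, Pow(Add(-1012877, Mul(-1, Add(71290, 801124))), -1)), Mul(Pow(4497436, -1), Rational(1, 1736470))) = Add(Mul(2007080, Pow(Add(-1012877, Mul(-1, 872414)), -1)), Mul(Rational(1, 4497436), Rational(1, 1736470))) = Add(Mul(2007080, Pow(Add(-1012877, -872414), -1)), Rational(1, 7809662690920)) = Add(Mul(2007080, Pow(-1885291, -1)), Rational(1, 7809662690920)) = Add(Mul(2007080, Rational(-1, 1885291)), Rational(1, 7809662690920)) = Add(Rational(-2007080, 1885291), Rational(1, 7809662690920)) = Rational(-15674617793689828309, 14723486784227257720)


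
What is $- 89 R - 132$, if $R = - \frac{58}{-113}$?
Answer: $- \frac{20078}{113} \approx -177.68$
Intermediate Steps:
$R = \frac{58}{113}$ ($R = \left(-58\right) \left(- \frac{1}{113}\right) = \frac{58}{113} \approx 0.51327$)
$- 89 R - 132 = \left(-89\right) \frac{58}{113} - 132 = - \frac{5162}{113} - 132 = - \frac{20078}{113}$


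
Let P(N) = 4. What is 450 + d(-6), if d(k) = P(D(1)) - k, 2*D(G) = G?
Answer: 460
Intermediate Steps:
D(G) = G/2
d(k) = 4 - k
450 + d(-6) = 450 + (4 - 1*(-6)) = 450 + (4 + 6) = 450 + 10 = 460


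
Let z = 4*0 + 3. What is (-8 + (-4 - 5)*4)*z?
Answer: -132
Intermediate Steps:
z = 3 (z = 0 + 3 = 3)
(-8 + (-4 - 5)*4)*z = (-8 + (-4 - 5)*4)*3 = (-8 - 9*4)*3 = (-8 - 36)*3 = -44*3 = -132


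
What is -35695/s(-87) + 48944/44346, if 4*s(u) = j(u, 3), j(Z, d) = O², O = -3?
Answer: -55537556/3501 ≈ -15863.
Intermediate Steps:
j(Z, d) = 9 (j(Z, d) = (-3)² = 9)
s(u) = 9/4 (s(u) = (¼)*9 = 9/4)
-35695/s(-87) + 48944/44346 = -35695/9/4 + 48944/44346 = -35695*4/9 + 48944*(1/44346) = -142780/9 + 1288/1167 = -55537556/3501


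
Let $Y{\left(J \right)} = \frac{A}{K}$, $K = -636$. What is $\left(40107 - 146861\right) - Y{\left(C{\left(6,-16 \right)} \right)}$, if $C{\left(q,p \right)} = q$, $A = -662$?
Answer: $- \frac{33948103}{318} \approx -1.0676 \cdot 10^{5}$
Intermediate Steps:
$Y{\left(J \right)} = \frac{331}{318}$ ($Y{\left(J \right)} = - \frac{662}{-636} = \left(-662\right) \left(- \frac{1}{636}\right) = \frac{331}{318}$)
$\left(40107 - 146861\right) - Y{\left(C{\left(6,-16 \right)} \right)} = \left(40107 - 146861\right) - \frac{331}{318} = -106754 - \frac{331}{318} = - \frac{33948103}{318}$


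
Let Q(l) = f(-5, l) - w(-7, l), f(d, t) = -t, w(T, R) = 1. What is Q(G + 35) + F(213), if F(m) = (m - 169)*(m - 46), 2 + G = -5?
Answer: 7319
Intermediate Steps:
G = -7 (G = -2 - 5 = -7)
F(m) = (-169 + m)*(-46 + m)
Q(l) = -1 - l (Q(l) = -l - 1*1 = -l - 1 = -1 - l)
Q(G + 35) + F(213) = (-1 - (-7 + 35)) + (7774 + 213² - 215*213) = (-1 - 1*28) + (7774 + 45369 - 45795) = (-1 - 28) + 7348 = -29 + 7348 = 7319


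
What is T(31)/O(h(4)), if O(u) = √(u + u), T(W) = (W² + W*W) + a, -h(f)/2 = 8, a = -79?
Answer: -1843*I*√2/8 ≈ -325.8*I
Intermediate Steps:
h(f) = -16 (h(f) = -2*8 = -16)
T(W) = -79 + 2*W² (T(W) = (W² + W*W) - 79 = (W² + W²) - 79 = 2*W² - 79 = -79 + 2*W²)
O(u) = √2*√u (O(u) = √(2*u) = √2*√u)
T(31)/O(h(4)) = (-79 + 2*31²)/((√2*√(-16))) = (-79 + 2*961)/((√2*(4*I))) = (-79 + 1922)/((4*I*√2)) = 1843*(-I*√2/8) = -1843*I*√2/8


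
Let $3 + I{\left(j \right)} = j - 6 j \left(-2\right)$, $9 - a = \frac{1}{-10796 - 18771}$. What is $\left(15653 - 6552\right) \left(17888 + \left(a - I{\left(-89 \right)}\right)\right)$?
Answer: $\frac{5128034170320}{29567} \approx 1.7344 \cdot 10^{8}$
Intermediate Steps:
$a = \frac{266104}{29567}$ ($a = 9 - \frac{1}{-10796 - 18771} = 9 - \frac{1}{-29567} = 9 - - \frac{1}{29567} = 9 + \frac{1}{29567} = \frac{266104}{29567} \approx 9.0$)
$I{\left(j \right)} = -3 + 13 j$ ($I{\left(j \right)} = -3 + \left(j - 6 j \left(-2\right)\right) = -3 + \left(j - - 12 j\right) = -3 + \left(j + 12 j\right) = -3 + 13 j$)
$\left(15653 - 6552\right) \left(17888 + \left(a - I{\left(-89 \right)}\right)\right) = \left(15653 - 6552\right) \left(17888 + \left(\frac{266104}{29567} - \left(-3 + 13 \left(-89\right)\right)\right)\right) = 9101 \left(17888 + \left(\frac{266104}{29567} - \left(-3 - 1157\right)\right)\right) = 9101 \left(17888 + \left(\frac{266104}{29567} - -1160\right)\right) = 9101 \left(17888 + \left(\frac{266104}{29567} + 1160\right)\right) = 9101 \left(17888 + \frac{34563824}{29567}\right) = 9101 \cdot \frac{563458320}{29567} = \frac{5128034170320}{29567}$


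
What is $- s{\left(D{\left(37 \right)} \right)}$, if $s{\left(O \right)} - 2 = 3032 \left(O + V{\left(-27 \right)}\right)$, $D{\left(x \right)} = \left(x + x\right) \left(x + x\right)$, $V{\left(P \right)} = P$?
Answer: $-16521370$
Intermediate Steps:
$D{\left(x \right)} = 4 x^{2}$ ($D{\left(x \right)} = 2 x 2 x = 4 x^{2}$)
$s{\left(O \right)} = -81862 + 3032 O$ ($s{\left(O \right)} = 2 + 3032 \left(O - 27\right) = 2 + 3032 \left(-27 + O\right) = 2 + \left(-81864 + 3032 O\right) = -81862 + 3032 O$)
$- s{\left(D{\left(37 \right)} \right)} = - (-81862 + 3032 \cdot 4 \cdot 37^{2}) = - (-81862 + 3032 \cdot 4 \cdot 1369) = - (-81862 + 3032 \cdot 5476) = - (-81862 + 16603232) = \left(-1\right) 16521370 = -16521370$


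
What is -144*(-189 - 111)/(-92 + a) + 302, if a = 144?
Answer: 14726/13 ≈ 1132.8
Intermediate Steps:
-144*(-189 - 111)/(-92 + a) + 302 = -144*(-189 - 111)/(-92 + 144) + 302 = -(-43200)/52 + 302 = -144*(-75/13) + 302 = 10800/13 + 302 = 14726/13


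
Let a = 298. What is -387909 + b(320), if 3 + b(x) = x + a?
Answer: -387294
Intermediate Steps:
b(x) = 295 + x (b(x) = -3 + (x + 298) = -3 + (298 + x) = 295 + x)
-387909 + b(320) = -387909 + (295 + 320) = -387909 + 615 = -387294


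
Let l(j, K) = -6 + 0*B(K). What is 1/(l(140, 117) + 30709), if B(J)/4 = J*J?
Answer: 1/30703 ≈ 3.2570e-5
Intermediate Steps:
B(J) = 4*J**2 (B(J) = 4*(J*J) = 4*J**2)
l(j, K) = -6 (l(j, K) = -6 + 0*(4*K**2) = -6 + 0 = -6)
1/(l(140, 117) + 30709) = 1/(-6 + 30709) = 1/30703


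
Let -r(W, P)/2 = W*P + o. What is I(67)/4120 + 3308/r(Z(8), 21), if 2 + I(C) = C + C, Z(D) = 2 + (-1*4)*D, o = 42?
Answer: 215378/75705 ≈ 2.8450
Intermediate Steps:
Z(D) = 2 - 4*D
I(C) = -2 + 2*C (I(C) = -2 + (C + C) = -2 + 2*C)
r(W, P) = -84 - 2*P*W (r(W, P) = -2*(W*P + 42) = -2*(P*W + 42) = -2*(42 + P*W) = -84 - 2*P*W)
I(67)/4120 + 3308/r(Z(8), 21) = (-2 + 2*67)/4120 + 3308/(-84 - 2*21*(2 - 4*8)) = (-2 + 134)*(1/4120) + 3308/(-84 - 2*21*(2 - 32)) = 132*(1/4120) + 3308/(-84 - 2*21*(-30)) = 33/1030 + 3308/(-84 + 1260) = 33/1030 + 3308/1176 = 33/1030 + 3308*(1/1176) = 33/1030 + 827/294 = 215378/75705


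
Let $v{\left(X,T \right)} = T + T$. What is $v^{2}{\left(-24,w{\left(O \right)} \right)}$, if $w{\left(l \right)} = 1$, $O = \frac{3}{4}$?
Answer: $4$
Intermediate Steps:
$O = \frac{3}{4}$ ($O = 3 \cdot \frac{1}{4} = \frac{3}{4} \approx 0.75$)
$v{\left(X,T \right)} = 2 T$
$v^{2}{\left(-24,w{\left(O \right)} \right)} = \left(2 \cdot 1\right)^{2} = 2^{2} = 4$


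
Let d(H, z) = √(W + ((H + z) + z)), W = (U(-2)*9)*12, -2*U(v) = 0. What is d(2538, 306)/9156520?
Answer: 3*√14/1831304 ≈ 6.1295e-6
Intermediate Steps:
U(v) = 0 (U(v) = -½*0 = 0)
W = 0 (W = (0*9)*12 = 0*12 = 0)
d(H, z) = √(H + 2*z) (d(H, z) = √(0 + ((H + z) + z)) = √(0 + (H + 2*z)) = √(H + 2*z))
d(2538, 306)/9156520 = √(2538 + 2*306)/9156520 = √(2538 + 612)*(1/9156520) = √3150*(1/9156520) = (15*√14)*(1/9156520) = 3*√14/1831304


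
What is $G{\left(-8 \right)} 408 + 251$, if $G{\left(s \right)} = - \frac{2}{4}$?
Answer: $47$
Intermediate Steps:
$G{\left(s \right)} = - \frac{1}{2}$ ($G{\left(s \right)} = \left(-2\right) \frac{1}{4} = - \frac{1}{2}$)
$G{\left(-8 \right)} 408 + 251 = \left(- \frac{1}{2}\right) 408 + 251 = -204 + 251 = 47$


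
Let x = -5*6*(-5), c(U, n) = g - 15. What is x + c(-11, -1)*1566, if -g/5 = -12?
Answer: 70620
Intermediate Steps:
g = 60 (g = -5*(-12) = 60)
c(U, n) = 45 (c(U, n) = 60 - 15 = 45)
x = 150 (x = -30*(-5) = 150)
x + c(-11, -1)*1566 = 150 + 45*1566 = 150 + 70470 = 70620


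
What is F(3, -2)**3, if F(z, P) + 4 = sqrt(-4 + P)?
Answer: 8 + 42*I*sqrt(6) ≈ 8.0 + 102.88*I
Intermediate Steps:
F(z, P) = -4 + sqrt(-4 + P)
F(3, -2)**3 = (-4 + sqrt(-4 - 2))**3 = (-4 + sqrt(-6))**3 = (-4 + I*sqrt(6))**3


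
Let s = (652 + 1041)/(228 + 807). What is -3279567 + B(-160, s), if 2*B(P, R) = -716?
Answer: -3279925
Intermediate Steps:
s = 1693/1035 ≈ 1.6357
B(P, R) = -358 (B(P, R) = (1/2)*(-716) = -358)
-3279567 + B(-160, s) = -3279567 - 358 = -3279925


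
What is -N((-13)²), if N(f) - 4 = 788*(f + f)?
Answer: -266348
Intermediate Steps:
N(f) = 4 + 1576*f (N(f) = 4 + 788*(f + f) = 4 + 788*(2*f) = 4 + 1576*f)
-N((-13)²) = -(4 + 1576*(-13)²) = -(4 + 1576*169) = -(4 + 266344) = -1*266348 = -266348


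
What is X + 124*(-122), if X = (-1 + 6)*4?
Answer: -15108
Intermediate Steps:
X = 20 (X = 5*4 = 20)
X + 124*(-122) = 20 + 124*(-122) = 20 - 15128 = -15108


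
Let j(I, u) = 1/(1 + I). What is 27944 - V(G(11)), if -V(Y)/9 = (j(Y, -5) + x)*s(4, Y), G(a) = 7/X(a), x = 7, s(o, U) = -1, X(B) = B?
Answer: 55751/2 ≈ 27876.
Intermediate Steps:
G(a) = 7/a
V(Y) = 63 + 9/(1 + Y) (V(Y) = -9*(1/(1 + Y) + 7)*(-1) = -9*(7 + 1/(1 + Y))*(-1) = -9*(-7 - 1/(1 + Y)) = 63 + 9/(1 + Y))
27944 - V(G(11)) = 27944 - 9*(8 + 7*(7/11))/(1 + 7/11) = 27944 - 9*(8 + 49/11)/18/11 = 27944 - 9*11*137/(18*11) = 27944 - 1*137/2 = 27944 - 137/2 = 55751/2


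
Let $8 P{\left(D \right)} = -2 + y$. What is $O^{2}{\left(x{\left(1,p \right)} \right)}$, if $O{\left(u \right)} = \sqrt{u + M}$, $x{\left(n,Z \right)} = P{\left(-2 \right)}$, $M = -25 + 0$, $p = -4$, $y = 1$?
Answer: $- \frac{201}{8} \approx -25.125$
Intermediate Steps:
$M = -25$
$P{\left(D \right)} = - \frac{1}{8}$ ($P{\left(D \right)} = \frac{-2 + 1}{8} = \frac{1}{8} \left(-1\right) = - \frac{1}{8}$)
$x{\left(n,Z \right)} = - \frac{1}{8}$
$O{\left(u \right)} = \sqrt{-25 + u}$ ($O{\left(u \right)} = \sqrt{u - 25} = \sqrt{-25 + u}$)
$O^{2}{\left(x{\left(1,p \right)} \right)} = \left(\sqrt{-25 - \frac{1}{8}}\right)^{2} = \left(\sqrt{- \frac{201}{8}}\right)^{2} = \left(\frac{i \sqrt{402}}{4}\right)^{2} = - \frac{201}{8}$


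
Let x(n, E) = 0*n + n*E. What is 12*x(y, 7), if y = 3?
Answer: 252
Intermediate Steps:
x(n, E) = E*n (x(n, E) = 0 + E*n = E*n)
12*x(y, 7) = 12*(7*3) = 12*21 = 252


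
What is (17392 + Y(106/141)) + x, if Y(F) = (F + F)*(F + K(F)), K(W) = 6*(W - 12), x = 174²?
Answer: 945692588/19881 ≈ 47568.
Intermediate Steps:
x = 30276
K(W) = -72 + 6*W (K(W) = 6*(-12 + W) = -72 + 6*W)
Y(F) = 2*F*(-72 + 7*F) (Y(F) = (F + F)*(F + (-72 + 6*F)) = (2*F)*(-72 + 7*F) = 2*F*(-72 + 7*F))
(17392 + Y(106/141)) + x = (17392 + 2*(106/141)*(-72 + 7*(106/141))) + 30276 = (17392 + 2*(106/141)*(-72 + 742/141)) + 30276 = (17392 + 2*(106/141)*(-9410/141)) + 30276 = (17392 - 1994920/19881) + 30276 = 343775432/19881 + 30276 = 945692588/19881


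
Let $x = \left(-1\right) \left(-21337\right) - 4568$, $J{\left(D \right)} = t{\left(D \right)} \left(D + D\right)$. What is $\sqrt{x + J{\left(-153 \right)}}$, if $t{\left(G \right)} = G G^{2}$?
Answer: $\sqrt{1095979331} \approx 33106.0$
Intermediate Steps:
$t{\left(G \right)} = G^{3}$
$J{\left(D \right)} = 2 D^{4}$ ($J{\left(D \right)} = D^{3} \left(D + D\right) = D^{3} \cdot 2 D = 2 D^{4}$)
$x = 16769$ ($x = 21337 - 4568 = 16769$)
$\sqrt{x + J{\left(-153 \right)}} = \sqrt{16769 + 2 \left(-153\right)^{4}} = \sqrt{16769 + 2 \cdot 547981281} = \sqrt{16769 + 1095962562} = \sqrt{1095979331}$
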